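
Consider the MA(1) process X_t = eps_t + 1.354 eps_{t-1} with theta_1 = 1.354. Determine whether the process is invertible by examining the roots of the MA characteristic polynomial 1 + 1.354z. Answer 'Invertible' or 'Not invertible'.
\text{Not invertible}

The MA(q) characteristic polynomial is P(z) = 1 + 1.354z.
Invertibility requires all roots to lie outside the unit circle, i.e. |z| > 1 for every root.
This is linear in z: 1 + (1.354) z = 0  =>  z = -1/(1.354) = -0.738552,  |z| = 0.738552.
Moduli of all roots: 0.7386.
All moduli strictly greater than 1? No.
Verdict: Not invertible.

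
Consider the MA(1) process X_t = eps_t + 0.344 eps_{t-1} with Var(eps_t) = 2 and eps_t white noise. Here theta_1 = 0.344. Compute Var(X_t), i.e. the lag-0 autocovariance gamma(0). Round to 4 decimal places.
\gamma(0) = 2.2367

For an MA(q) process X_t = eps_t + sum_i theta_i eps_{t-i} with
Var(eps_t) = sigma^2, the variance is
  gamma(0) = sigma^2 * (1 + sum_i theta_i^2).
  sum_i theta_i^2 = (0.344)^2 = 0.118336.
  gamma(0) = 2 * (1 + 0.118336) = 2 * 1.118336 = 2.236672, which rounds to 2.2367.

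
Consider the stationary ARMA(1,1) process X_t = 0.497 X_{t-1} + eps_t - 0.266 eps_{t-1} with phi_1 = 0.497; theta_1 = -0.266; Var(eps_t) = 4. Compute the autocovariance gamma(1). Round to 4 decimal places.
\gamma(1) = 1.0649

Multiply the model equation by X_{t-k} and take expectations. With theta_0 = psi_0 = 1 and psi_j the MA(infinity) weights, this gives
  gamma(k) - sum_i phi_i gamma(k-i) = c_k,
  c_k = sigma^2 * sum_{j=k..q} theta_j psi_{j-k}   (c_k = 0 for k > q),
using gamma(-m) = gamma(m).
psi-weights needed (psi_j = theta_j + sum_i phi_i psi_{j-i}):
  psi_1 = theta_1 + phi_1 = -0.266 + (0.497) = 0.231
Right-hand sides:
  c_0 = sigma^2 (1 + theta_1 psi_1) = 4 * (1 + (-0.266)(0.231)) = 4 * 0.938554 = 3.754216
  c_1 = sigma^2 theta_1 = 4 * (-0.266) = -1.064
  c_2 = 0
Equations for k = 0 and k = 1 (AR order 1):
  gamma(0) = phi_1 gamma(1) + c_0
  gamma(1) = phi_1 gamma(0) + c_1
Substituting the second into the first: gamma(0) (1 - phi_1^2) = c_0 + phi_1 c_1, so
  gamma(0) = (c_0 + phi_1 c_1) / (1 - phi_1^2) = (3.754216 + (0.497)(-1.064)) / (1 - (0.497)^2) = 3.225408 / 0.752991 = 4.283462.
  gamma(1) = phi_1 gamma(0) + c_1 = (0.497)(4.283462) + (-1.064) = 1.06488.
Therefore gamma(1) = 1.0649 (to 4 decimal places).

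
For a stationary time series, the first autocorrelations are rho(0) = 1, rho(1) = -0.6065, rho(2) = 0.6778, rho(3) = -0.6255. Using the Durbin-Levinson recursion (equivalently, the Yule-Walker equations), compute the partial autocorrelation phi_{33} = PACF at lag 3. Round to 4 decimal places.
\phi_{33} = -0.2470

The PACF at lag k is phi_{kk}, the last component of the solution
to the Yule-Walker system G_k phi = r_k where
  (G_k)_{ij} = rho(|i - j|), (r_k)_i = rho(i), i,j = 1..k.
Equivalently, Durbin-Levinson gives phi_{kk} iteratively:
  phi_{11} = rho(1)
  phi_{kk} = [rho(k) - sum_{j=1..k-1} phi_{k-1,j} rho(k-j)]
            / [1 - sum_{j=1..k-1} phi_{k-1,j} rho(j)],
  phi_{k,j} = phi_{k-1,j} - phi_{kk} phi_{k-1,k-j},  j = 1..k-1.
Step k = 1:
  phi_11 = rho(1) = -0.6065.
Step k = 2:
  phi_22 = [rho(2) - phi_11 rho(1)] / [1 - phi_11 rho(1)] = [0.6778 - (-0.6065)(-0.6065)] / [1 - (-0.6065)(-0.6065)]
         = 0.30995775 / 0.63215775 = 0.490317.
  Update: phi_21 = phi_11 - phi_22 phi_11 = -0.6065 - (0.490317)(-0.6065) = -0.309123.
Step k = 3:
  phi_33 = [rho(3) - phi_21 rho(2) - phi_22 rho(1)] / [1 - phi_21 rho(1) - phi_22 rho(2)]
    numerator   = -0.6255 - (-0.309123)(0.6778) - (0.490317)(-0.6065) = -0.11859933
    denominator = 1 - (-0.309123)(-0.6065) - (0.490317)(0.6778) = 0.48018017
  phi_33 = -0.11859933 / 0.48018017 = -0.247.
Therefore phi_{33} = -0.2470.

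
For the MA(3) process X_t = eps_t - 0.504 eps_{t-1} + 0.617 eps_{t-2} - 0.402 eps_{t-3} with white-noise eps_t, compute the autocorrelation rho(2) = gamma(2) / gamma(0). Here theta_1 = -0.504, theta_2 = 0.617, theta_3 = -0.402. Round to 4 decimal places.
\rho(2) = 0.4563

For an MA(q) process with theta_0 = 1, the autocovariance is
  gamma(k) = sigma^2 * sum_{i=0..q-k} theta_i * theta_{i+k},
and rho(k) = gamma(k) / gamma(0). Sigma^2 cancels.
  numerator   = (1)*(0.617) + (-0.504)*(-0.402) = 0.819608.
  denominator = (1)^2 + (-0.504)^2 + (0.617)^2 + (-0.402)^2 = 1.796309.
  rho(2) = 0.819608 / 1.796309 = 0.4563.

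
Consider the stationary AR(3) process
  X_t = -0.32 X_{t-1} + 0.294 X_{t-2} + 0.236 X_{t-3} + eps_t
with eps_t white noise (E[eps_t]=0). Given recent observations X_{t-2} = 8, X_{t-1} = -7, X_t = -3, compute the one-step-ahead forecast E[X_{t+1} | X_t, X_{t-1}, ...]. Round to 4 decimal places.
E[X_{t+1} \mid \mathcal F_t] = 0.7900

For an AR(p) model X_t = c + sum_i phi_i X_{t-i} + eps_t, the
one-step-ahead conditional mean is
  E[X_{t+1} | X_t, ...] = c + sum_i phi_i X_{t+1-i}.
Substitute known values:
  E[X_{t+1} | ...] = (-0.32) * (-3) + (0.294) * (-7) + (0.236) * (8)
                   = 0.7900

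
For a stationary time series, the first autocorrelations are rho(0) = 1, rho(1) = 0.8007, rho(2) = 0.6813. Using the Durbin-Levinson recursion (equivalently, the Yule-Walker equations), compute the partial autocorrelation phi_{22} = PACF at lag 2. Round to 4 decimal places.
\phi_{22} = 0.1120

The PACF at lag k is phi_{kk}, the last component of the solution
to the Yule-Walker system G_k phi = r_k where
  (G_k)_{ij} = rho(|i - j|), (r_k)_i = rho(i), i,j = 1..k.
Equivalently, Durbin-Levinson gives phi_{kk} iteratively:
  phi_{11} = rho(1)
  phi_{kk} = [rho(k) - sum_{j=1..k-1} phi_{k-1,j} rho(k-j)]
            / [1 - sum_{j=1..k-1} phi_{k-1,j} rho(j)],
  phi_{k,j} = phi_{k-1,j} - phi_{kk} phi_{k-1,k-j},  j = 1..k-1.
Step k = 1:
  phi_11 = rho(1) = 0.8007.
Step k = 2:
  phi_22 = [rho(2) - phi_11 rho(1)] / [1 - phi_11 rho(1)] = [0.6813 - (0.8007)(0.8007)] / [1 - (0.8007)(0.8007)]
         = 0.04017951 / 0.35887951 = 0.112.
Therefore phi_{22} = 0.1120.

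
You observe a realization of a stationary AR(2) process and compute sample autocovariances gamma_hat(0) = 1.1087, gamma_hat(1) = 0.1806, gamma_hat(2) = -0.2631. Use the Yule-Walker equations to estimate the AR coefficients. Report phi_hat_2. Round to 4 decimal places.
\hat\phi_{2} = -0.2710

The Yule-Walker equations for an AR(p) process read, in matrix form,
  Gamma_p phi = r_p,   with   (Gamma_p)_{ij} = gamma(|i - j|),
                       (r_p)_i = gamma(i),   i,j = 1..p.
Substitute the sample gammas (Toeplitz matrix and right-hand side of size 2):
  Gamma_p = [[1.1087, 0.1806], [0.1806, 1.1087]]
  r_p     = [0.1806, -0.2631]
Written out:
  1.1087 phi_1 + 0.1806 phi_2 = 0.1806
  0.1806 phi_1 + 1.1087 phi_2 = -0.2631
Solve by Cramer's rule:
  det = gamma(0)^2 - gamma(1)^2 = (1.1087)^2 - (0.1806)^2 = 1.22921569 - 0.03261636 = 1.19659933
  phi_hat_1 = [gamma(1) gamma(0) - gamma(1) gamma(2)] / det = [(0.1806)(1.1087) - (0.1806)(-0.2631)] / 1.19659933 = 0.24774708 / 1.19659933 = 0.207
  phi_hat_2 = [gamma(0) gamma(2) - gamma(1)^2] / det = [(1.1087)(-0.2631) - (0.1806)^2] / 1.19659933 = -0.32431533 / 1.19659933 = -0.271
So phi_hat = [0.2070, -0.2710].
Therefore phi_hat_2 = -0.2710.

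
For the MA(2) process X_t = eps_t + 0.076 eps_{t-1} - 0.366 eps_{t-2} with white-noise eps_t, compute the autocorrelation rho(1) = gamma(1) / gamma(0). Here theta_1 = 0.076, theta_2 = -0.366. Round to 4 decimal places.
\rho(1) = 0.0423

For an MA(q) process with theta_0 = 1, the autocovariance is
  gamma(k) = sigma^2 * sum_{i=0..q-k} theta_i * theta_{i+k},
and rho(k) = gamma(k) / gamma(0). Sigma^2 cancels.
  numerator   = (1)*(0.076) + (0.076)*(-0.366) = 0.048184.
  denominator = (1)^2 + (0.076)^2 + (-0.366)^2 = 1.139732.
  rho(1) = 0.048184 / 1.139732 = 0.0423.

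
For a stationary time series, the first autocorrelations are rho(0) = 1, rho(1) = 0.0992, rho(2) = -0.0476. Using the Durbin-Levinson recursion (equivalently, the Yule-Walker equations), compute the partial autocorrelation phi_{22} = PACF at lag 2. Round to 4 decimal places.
\phi_{22} = -0.0580

The PACF at lag k is phi_{kk}, the last component of the solution
to the Yule-Walker system G_k phi = r_k where
  (G_k)_{ij} = rho(|i - j|), (r_k)_i = rho(i), i,j = 1..k.
Equivalently, Durbin-Levinson gives phi_{kk} iteratively:
  phi_{11} = rho(1)
  phi_{kk} = [rho(k) - sum_{j=1..k-1} phi_{k-1,j} rho(k-j)]
            / [1 - sum_{j=1..k-1} phi_{k-1,j} rho(j)],
  phi_{k,j} = phi_{k-1,j} - phi_{kk} phi_{k-1,k-j},  j = 1..k-1.
Step k = 1:
  phi_11 = rho(1) = 0.0992.
Step k = 2:
  phi_22 = [rho(2) - phi_11 rho(1)] / [1 - phi_11 rho(1)] = [-0.0476 - (0.0992)(0.0992)] / [1 - (0.0992)(0.0992)]
         = -0.05744064 / 0.99015936 = -0.058.
Therefore phi_{22} = -0.0580.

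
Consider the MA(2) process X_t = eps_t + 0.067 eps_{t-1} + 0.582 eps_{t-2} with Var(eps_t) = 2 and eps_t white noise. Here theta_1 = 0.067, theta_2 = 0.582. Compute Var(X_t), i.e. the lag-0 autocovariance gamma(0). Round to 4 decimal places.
\gamma(0) = 2.6864

For an MA(q) process X_t = eps_t + sum_i theta_i eps_{t-i} with
Var(eps_t) = sigma^2, the variance is
  gamma(0) = sigma^2 * (1 + sum_i theta_i^2).
  sum_i theta_i^2 = (0.067)^2 + (0.582)^2 = 0.004489 + 0.338724 = 0.343213.
  gamma(0) = 2 * (1 + 0.343213) = 2 * 1.343213 = 2.686426, which rounds to 2.6864.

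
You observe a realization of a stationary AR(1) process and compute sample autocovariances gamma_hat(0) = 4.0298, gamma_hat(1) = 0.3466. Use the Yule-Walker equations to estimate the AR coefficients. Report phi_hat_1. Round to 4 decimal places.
\hat\phi_{1} = 0.0860

The Yule-Walker equations for an AR(p) process read, in matrix form,
  Gamma_p phi = r_p,   with   (Gamma_p)_{ij} = gamma(|i - j|),
                       (r_p)_i = gamma(i),   i,j = 1..p.
Substitute the sample gammas (Toeplitz matrix and right-hand side of size 1):
  Gamma_p = [[4.0298]]
  r_p     = [0.3466]
With p = 1 this is the single equation gamma(0) phi_1 = gamma(1):
  phi_hat_1 = gamma(1) / gamma(0) = 0.3466 / 4.0298 = 0.0860.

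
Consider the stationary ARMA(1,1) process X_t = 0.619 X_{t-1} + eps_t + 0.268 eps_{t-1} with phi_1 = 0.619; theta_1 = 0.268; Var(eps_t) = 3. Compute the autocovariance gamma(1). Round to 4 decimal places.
\gamma(1) = 5.0296

Multiply the model equation by X_{t-k} and take expectations. With theta_0 = psi_0 = 1 and psi_j the MA(infinity) weights, this gives
  gamma(k) - sum_i phi_i gamma(k-i) = c_k,
  c_k = sigma^2 * sum_{j=k..q} theta_j psi_{j-k}   (c_k = 0 for k > q),
using gamma(-m) = gamma(m).
psi-weights needed (psi_j = theta_j + sum_i phi_i psi_{j-i}):
  psi_1 = theta_1 + phi_1 = 0.268 + (0.619) = 0.887
Right-hand sides:
  c_0 = sigma^2 (1 + theta_1 psi_1) = 3 * (1 + (0.268)(0.887)) = 3 * 1.237716 = 3.713148
  c_1 = sigma^2 theta_1 = 3 * (0.268) = 0.804
  c_2 = 0
Equations for k = 0 and k = 1 (AR order 1):
  gamma(0) = phi_1 gamma(1) + c_0
  gamma(1) = phi_1 gamma(0) + c_1
Substituting the second into the first: gamma(0) (1 - phi_1^2) = c_0 + phi_1 c_1, so
  gamma(0) = (c_0 + phi_1 c_1) / (1 - phi_1^2) = (3.713148 + (0.619)(0.804)) / (1 - (0.619)^2) = 4.210824 / 0.616839 = 6.826456.
  gamma(1) = phi_1 gamma(0) + c_1 = (0.619)(6.826456) + (0.804) = 5.029576.
Therefore gamma(1) = 5.0296 (to 4 decimal places).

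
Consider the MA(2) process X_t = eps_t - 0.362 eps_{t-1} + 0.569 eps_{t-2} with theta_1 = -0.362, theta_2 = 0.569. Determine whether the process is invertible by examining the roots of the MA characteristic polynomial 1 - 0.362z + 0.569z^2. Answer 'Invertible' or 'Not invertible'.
\text{Invertible}

The MA(q) characteristic polynomial is P(z) = 1 - 0.362z + 0.569z^2.
Invertibility requires all roots to lie outside the unit circle, i.e. |z| > 1 for every root.
Set 1 + (-0.362) z + (0.569) z^2 = 0, i.e. a z^2 + b z + c = 0 with a = 0.569, b = -0.362, c = 1.
Discriminant D = b^2 - 4ac = (-0.362)^2 - 4*(0.569)*1 = 0.131044 - (2.276) = -2.144956.
D < 0, so the roots are the complex-conjugate pair z = (-b +/- i sqrt(-D)) / (2a) = 0.3181 +/- 1.287i.
For a conjugate pair |z|^2 = z * conj(z) = (product of roots) = c/a = 1/(0.569) = 1.757469, so |z| = sqrt(1.757469) = 1.3257 for both roots.
Moduli of all roots: 1.3257, 1.3257.
All moduli strictly greater than 1? Yes.
Verdict: Invertible.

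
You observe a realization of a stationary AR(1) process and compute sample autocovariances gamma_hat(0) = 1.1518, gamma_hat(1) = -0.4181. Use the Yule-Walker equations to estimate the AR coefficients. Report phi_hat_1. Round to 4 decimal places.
\hat\phi_{1} = -0.3630

The Yule-Walker equations for an AR(p) process read, in matrix form,
  Gamma_p phi = r_p,   with   (Gamma_p)_{ij} = gamma(|i - j|),
                       (r_p)_i = gamma(i),   i,j = 1..p.
Substitute the sample gammas (Toeplitz matrix and right-hand side of size 1):
  Gamma_p = [[1.1518]]
  r_p     = [-0.4181]
With p = 1 this is the single equation gamma(0) phi_1 = gamma(1):
  phi_hat_1 = gamma(1) / gamma(0) = -0.4181 / 1.1518 = -0.3630.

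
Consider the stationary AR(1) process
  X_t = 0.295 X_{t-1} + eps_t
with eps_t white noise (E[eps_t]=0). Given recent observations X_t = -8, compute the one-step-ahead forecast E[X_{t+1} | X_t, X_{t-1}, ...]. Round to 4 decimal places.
E[X_{t+1} \mid \mathcal F_t] = -2.3600

For an AR(p) model X_t = c + sum_i phi_i X_{t-i} + eps_t, the
one-step-ahead conditional mean is
  E[X_{t+1} | X_t, ...] = c + sum_i phi_i X_{t+1-i}.
Substitute known values:
  E[X_{t+1} | ...] = (0.295) * (-8)
                   = -2.3600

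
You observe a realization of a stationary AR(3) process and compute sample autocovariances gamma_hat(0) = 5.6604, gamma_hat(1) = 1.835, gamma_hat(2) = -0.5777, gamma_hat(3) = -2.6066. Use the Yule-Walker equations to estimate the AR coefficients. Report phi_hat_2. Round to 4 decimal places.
\hat\phi_{2} = -0.0690

The Yule-Walker equations for an AR(p) process read, in matrix form,
  Gamma_p phi = r_p,   with   (Gamma_p)_{ij} = gamma(|i - j|),
                       (r_p)_i = gamma(i),   i,j = 1..p.
Substitute the sample gammas (Toeplitz matrix and right-hand side of size 3):
  Gamma_p = [[5.6604, 1.835, -0.5777], [1.835, 5.6604, 1.835], [-0.5777, 1.835, 5.6604]]
  r_p     = [1.835, -0.5777, -2.6066]
Written out (R1..R3):
  (R1) 5.6604 phi_1 + 1.835 phi_2 - 0.5777 phi_3 = 1.835
  (R2) 1.835 phi_1 + 5.6604 phi_2 + 1.835 phi_3 = -0.5777
  (R3) -0.5777 phi_1 + 1.835 phi_2 + 5.6604 phi_3 = -2.6066
Gaussian elimination:
  R2 <- R2 - (1.835/5.6604) R1 = R2 - (0.324182) R1:  5.065526 phi_2 + 2.02228 phi_3 = -1.172574
  R3 <- R3 - (-0.5777/5.6604) R1 = R3 - (-0.10206) R1:  2.02228 phi_2 + 5.60144 phi_3 = -2.41932
  R3 <- R3 - (2.02228/5.065526) R2 = R3 - (0.399224) R2:  4.794097 phi_3 = -1.9512
Back-substitution:
  phi_hat_3 = -1.9512 / 4.794097 = -0.407001
  phi_hat_2 = (-1.172574 - (2.02228)(-0.407001)) / 5.065526 = -0.068997
  phi_hat_1 = (1.835 - (1.835)(-0.068997) - (-0.5777)(-0.407001)) / 5.6604 = 0.305011
So phi_hat = [0.3050, -0.0690, -0.4070].
Therefore phi_hat_2 = -0.0690.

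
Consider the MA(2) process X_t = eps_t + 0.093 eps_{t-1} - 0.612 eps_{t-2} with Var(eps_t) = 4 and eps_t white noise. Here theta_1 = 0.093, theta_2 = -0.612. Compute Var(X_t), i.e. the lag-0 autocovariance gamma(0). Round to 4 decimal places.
\gamma(0) = 5.5328

For an MA(q) process X_t = eps_t + sum_i theta_i eps_{t-i} with
Var(eps_t) = sigma^2, the variance is
  gamma(0) = sigma^2 * (1 + sum_i theta_i^2).
  sum_i theta_i^2 = (0.093)^2 + (-0.612)^2 = 0.008649 + 0.374544 = 0.383193.
  gamma(0) = 4 * (1 + 0.383193) = 4 * 1.383193 = 5.532772, which rounds to 5.5328.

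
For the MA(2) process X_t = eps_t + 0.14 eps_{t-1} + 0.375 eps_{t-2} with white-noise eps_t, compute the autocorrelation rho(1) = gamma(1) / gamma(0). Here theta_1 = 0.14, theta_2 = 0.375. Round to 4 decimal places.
\rho(1) = 0.1659

For an MA(q) process with theta_0 = 1, the autocovariance is
  gamma(k) = sigma^2 * sum_{i=0..q-k} theta_i * theta_{i+k},
and rho(k) = gamma(k) / gamma(0). Sigma^2 cancels.
  numerator   = (1)*(0.14) + (0.14)*(0.375) = 0.1925.
  denominator = (1)^2 + (0.14)^2 + (0.375)^2 = 1.160225.
  rho(1) = 0.1925 / 1.160225 = 0.1659.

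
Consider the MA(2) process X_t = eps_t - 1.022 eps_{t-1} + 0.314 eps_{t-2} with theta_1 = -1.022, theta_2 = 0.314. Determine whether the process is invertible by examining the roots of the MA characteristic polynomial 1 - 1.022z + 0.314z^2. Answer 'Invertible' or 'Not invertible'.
\text{Invertible}

The MA(q) characteristic polynomial is P(z) = 1 - 1.022z + 0.314z^2.
Invertibility requires all roots to lie outside the unit circle, i.e. |z| > 1 for every root.
Set 1 + (-1.022) z + (0.314) z^2 = 0, i.e. a z^2 + b z + c = 0 with a = 0.314, b = -1.022, c = 1.
Discriminant D = b^2 - 4ac = (-1.022)^2 - 4*(0.314)*1 = 1.044484 - (1.256) = -0.211516.
D < 0, so the roots are the complex-conjugate pair z = (-b +/- i sqrt(-D)) / (2a) = 1.6274 +/- 0.7323i.
For a conjugate pair |z|^2 = z * conj(z) = (product of roots) = c/a = 1/(0.314) = 3.184713, so |z| = sqrt(3.184713) = 1.7846 for both roots.
Moduli of all roots: 1.7846, 1.7846.
All moduli strictly greater than 1? Yes.
Verdict: Invertible.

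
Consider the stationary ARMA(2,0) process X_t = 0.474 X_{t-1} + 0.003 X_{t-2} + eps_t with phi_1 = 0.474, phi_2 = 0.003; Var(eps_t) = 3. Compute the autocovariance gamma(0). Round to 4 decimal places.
\gamma(0) = 3.8762

Multiply the model equation by X_{t-k} and take expectations. With theta_0 = psi_0 = 1 and psi_j the MA(infinity) weights, this gives
  gamma(k) - sum_i phi_i gamma(k-i) = c_k,
  c_k = sigma^2 * sum_{j=k..q} theta_j psi_{j-k}   (c_k = 0 for k > q),
using gamma(-m) = gamma(m).
Pure AR (q = 0): c_0 = sigma^2 = 3, c_k = 0 for k >= 1.
Equations for k = 0, 1, 2 (AR order 2, c_2 = 0):
  (E0) gamma(0) = phi_1 gamma(1) + phi_2 gamma(2) + c_0
  (E1) gamma(1) = phi_1 gamma(0) + phi_2 gamma(1) + c_1
  (E2) gamma(2) = phi_1 gamma(1) + phi_2 gamma(0)
From (E1): gamma(1) = A gamma(0) + B with
  A = phi_1 / (1 - phi_2) = 0.474 / 0.997 = 0.475426,   B = c_1 / (1 - phi_2) = 0 / 0.997 = 0.
Insert (E2) into (E0): gamma(0) (1 - phi_2^2) = phi_1 (1 + phi_2) gamma(1) + c_0.
  phi_1 (1 + phi_2) = (0.474)(1.003) = 0.475422,   1 - phi_2^2 = 0.999991.
Replace gamma(1) by A gamma(0) + B and collect gamma(0):
  gamma(0) [0.999991 - (0.475422)(0.475426)] = c_0 = 3
  gamma(0) * 0.773963 = 3
  gamma(0) = 3 / 0.773963 = 3.876155.
Therefore gamma(0) = 3.8762 (to 4 decimal places).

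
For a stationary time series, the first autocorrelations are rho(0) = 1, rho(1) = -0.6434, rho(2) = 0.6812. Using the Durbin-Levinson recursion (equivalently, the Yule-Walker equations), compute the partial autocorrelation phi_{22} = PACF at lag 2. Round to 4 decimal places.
\phi_{22} = 0.4560

The PACF at lag k is phi_{kk}, the last component of the solution
to the Yule-Walker system G_k phi = r_k where
  (G_k)_{ij} = rho(|i - j|), (r_k)_i = rho(i), i,j = 1..k.
Equivalently, Durbin-Levinson gives phi_{kk} iteratively:
  phi_{11} = rho(1)
  phi_{kk} = [rho(k) - sum_{j=1..k-1} phi_{k-1,j} rho(k-j)]
            / [1 - sum_{j=1..k-1} phi_{k-1,j} rho(j)],
  phi_{k,j} = phi_{k-1,j} - phi_{kk} phi_{k-1,k-j},  j = 1..k-1.
Step k = 1:
  phi_11 = rho(1) = -0.6434.
Step k = 2:
  phi_22 = [rho(2) - phi_11 rho(1)] / [1 - phi_11 rho(1)] = [0.6812 - (-0.6434)(-0.6434)] / [1 - (-0.6434)(-0.6434)]
         = 0.26723644 / 0.58603644 = 0.456.
Therefore phi_{22} = 0.4560.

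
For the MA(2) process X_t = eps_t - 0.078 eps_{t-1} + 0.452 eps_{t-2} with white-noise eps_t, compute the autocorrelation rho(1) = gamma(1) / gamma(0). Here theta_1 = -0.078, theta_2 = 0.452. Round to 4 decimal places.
\rho(1) = -0.0936

For an MA(q) process with theta_0 = 1, the autocovariance is
  gamma(k) = sigma^2 * sum_{i=0..q-k} theta_i * theta_{i+k},
and rho(k) = gamma(k) / gamma(0). Sigma^2 cancels.
  numerator   = (1)*(-0.078) + (-0.078)*(0.452) = -0.113256.
  denominator = (1)^2 + (-0.078)^2 + (0.452)^2 = 1.210388.
  rho(1) = -0.113256 / 1.210388 = -0.0936.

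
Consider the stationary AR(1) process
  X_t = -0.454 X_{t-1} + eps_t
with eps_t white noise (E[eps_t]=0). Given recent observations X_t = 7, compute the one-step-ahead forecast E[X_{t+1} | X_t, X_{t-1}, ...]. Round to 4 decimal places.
E[X_{t+1} \mid \mathcal F_t] = -3.1780

For an AR(p) model X_t = c + sum_i phi_i X_{t-i} + eps_t, the
one-step-ahead conditional mean is
  E[X_{t+1} | X_t, ...] = c + sum_i phi_i X_{t+1-i}.
Substitute known values:
  E[X_{t+1} | ...] = (-0.454) * (7)
                   = -3.1780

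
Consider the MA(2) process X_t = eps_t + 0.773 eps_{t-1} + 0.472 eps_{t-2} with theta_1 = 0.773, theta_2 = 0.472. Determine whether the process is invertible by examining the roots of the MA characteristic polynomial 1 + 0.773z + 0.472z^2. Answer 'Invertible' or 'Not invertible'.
\text{Invertible}

The MA(q) characteristic polynomial is P(z) = 1 + 0.773z + 0.472z^2.
Invertibility requires all roots to lie outside the unit circle, i.e. |z| > 1 for every root.
Set 1 + (0.773) z + (0.472) z^2 = 0, i.e. a z^2 + b z + c = 0 with a = 0.472, b = 0.773, c = 1.
Discriminant D = b^2 - 4ac = (0.773)^2 - 4*(0.472)*1 = 0.597529 - (1.888) = -1.290471.
D < 0, so the roots are the complex-conjugate pair z = (-b +/- i sqrt(-D)) / (2a) = -0.8189 +/- 1.2034i.
For a conjugate pair |z|^2 = z * conj(z) = (product of roots) = c/a = 1/(0.472) = 2.118644, so |z| = sqrt(2.118644) = 1.4556 for both roots.
Moduli of all roots: 1.4556, 1.4556.
All moduli strictly greater than 1? Yes.
Verdict: Invertible.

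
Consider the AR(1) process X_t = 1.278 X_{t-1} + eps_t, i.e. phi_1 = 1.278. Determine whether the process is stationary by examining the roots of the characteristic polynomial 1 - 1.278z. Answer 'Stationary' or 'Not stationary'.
\text{Not stationary}

The AR(p) characteristic polynomial is P(z) = 1 - 1.278z.
Stationarity requires all roots to lie outside the unit circle, i.e. |z| > 1 for every root.
This is linear in z: 1 + (-1.278) z = 0  =>  z = -1/(-1.278) = 0.782473,  |z| = 0.782473.
Moduli of all roots: 0.7825.
All moduli strictly greater than 1? No.
Verdict: Not stationary.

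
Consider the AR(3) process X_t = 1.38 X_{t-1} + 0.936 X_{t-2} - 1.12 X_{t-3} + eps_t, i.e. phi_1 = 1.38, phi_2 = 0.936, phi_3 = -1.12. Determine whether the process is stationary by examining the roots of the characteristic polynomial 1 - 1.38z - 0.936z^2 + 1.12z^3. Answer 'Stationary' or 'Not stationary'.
\text{Not stationary}

The AR(p) characteristic polynomial is P(z) = 1 - 1.38z - 0.936z^2 + 1.12z^3.
Stationarity requires all roots to lie outside the unit circle, i.e. |z| > 1 for every root.
Degree 3: look for a simple real root z0 first, then factor out (1 - z/z0) and solve the remaining quadratic.
Testing z0 = 1.25: P(1.25) = 1 + (-1.38)(1.25) + (-0.936)(1.25)^2 + (1.12)(1.25)^3
  = 1 + (-1.725) + (-1.4625) + (2.1875) = 0.  So z_0 = 1.25 is a root, |z_0| = 1.25.
Divide out the factor (1 - 0.8 z) = (1 - z/z0) (since 1/z0 = 0.8):
  P(z) = (1 - 0.8 z)(1 + (-0.58) z + (-1.4) z^2)
  [check: z-coef -0.58 - (0.8) = -1.38; z^2-coef -1.4 - (0.8)(-0.58) = -0.936; z^3-coef -(0.8)(-1.4) = 1.12.]
Remaining roots from the quadratic factor 1 + (-0.58) z + (-1.4) z^2:
  Set 1 + (-0.58) z + (-1.4) z^2 = 0, i.e. a z^2 + b z + c = 0 with a = -1.4, b = -0.58, c = 1.
  Discriminant D = b^2 - 4ac = (-0.58)^2 - 4*(-1.4)*1 = 0.3364 - (-5.6) = 5.9364.
  D >= 0, so the roots are real: z = (-b +/- sqrt(D)) / (2a) = (0.58 +/- 2.436473) / (-2.8).
    z_1 = (0.58 + 2.436473) / (-2.8) = -1.0773,   |z_1| = 1.0773.
    z_2 = (0.58 - 2.436473) / (-2.8) = 0.663,   |z_2| = 0.663.
Moduli of all roots: 1.2500, 1.0773, 0.6630.
All moduli strictly greater than 1? No.
Verdict: Not stationary.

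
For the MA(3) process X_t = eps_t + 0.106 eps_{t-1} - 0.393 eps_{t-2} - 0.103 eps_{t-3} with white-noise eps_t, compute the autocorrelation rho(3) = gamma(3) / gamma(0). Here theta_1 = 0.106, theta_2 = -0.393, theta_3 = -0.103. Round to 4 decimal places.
\rho(3) = -0.0876

For an MA(q) process with theta_0 = 1, the autocovariance is
  gamma(k) = sigma^2 * sum_{i=0..q-k} theta_i * theta_{i+k},
and rho(k) = gamma(k) / gamma(0). Sigma^2 cancels.
  numerator   = (1)*(-0.103) = -0.103.
  denominator = (1)^2 + (0.106)^2 + (-0.393)^2 + (-0.103)^2 = 1.176294.
  rho(3) = -0.103 / 1.176294 = -0.0876.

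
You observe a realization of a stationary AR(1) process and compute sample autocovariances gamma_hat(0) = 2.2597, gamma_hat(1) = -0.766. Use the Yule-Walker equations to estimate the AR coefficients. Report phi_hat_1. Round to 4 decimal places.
\hat\phi_{1} = -0.3390

The Yule-Walker equations for an AR(p) process read, in matrix form,
  Gamma_p phi = r_p,   with   (Gamma_p)_{ij} = gamma(|i - j|),
                       (r_p)_i = gamma(i),   i,j = 1..p.
Substitute the sample gammas (Toeplitz matrix and right-hand side of size 1):
  Gamma_p = [[2.2597]]
  r_p     = [-0.766]
With p = 1 this is the single equation gamma(0) phi_1 = gamma(1):
  phi_hat_1 = gamma(1) / gamma(0) = -0.766 / 2.2597 = -0.3390.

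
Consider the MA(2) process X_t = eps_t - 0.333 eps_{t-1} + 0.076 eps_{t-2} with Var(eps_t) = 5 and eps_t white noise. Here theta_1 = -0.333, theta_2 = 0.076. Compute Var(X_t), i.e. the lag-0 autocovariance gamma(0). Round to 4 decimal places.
\gamma(0) = 5.5833

For an MA(q) process X_t = eps_t + sum_i theta_i eps_{t-i} with
Var(eps_t) = sigma^2, the variance is
  gamma(0) = sigma^2 * (1 + sum_i theta_i^2).
  sum_i theta_i^2 = (-0.333)^2 + (0.076)^2 = 0.110889 + 0.005776 = 0.116665.
  gamma(0) = 5 * (1 + 0.116665) = 5 * 1.116665 = 5.583325, which rounds to 5.5833.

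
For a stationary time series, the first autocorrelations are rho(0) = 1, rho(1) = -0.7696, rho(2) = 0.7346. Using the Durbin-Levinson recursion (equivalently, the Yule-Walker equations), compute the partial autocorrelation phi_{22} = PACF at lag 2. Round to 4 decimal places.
\phi_{22} = 0.3491

The PACF at lag k is phi_{kk}, the last component of the solution
to the Yule-Walker system G_k phi = r_k where
  (G_k)_{ij} = rho(|i - j|), (r_k)_i = rho(i), i,j = 1..k.
Equivalently, Durbin-Levinson gives phi_{kk} iteratively:
  phi_{11} = rho(1)
  phi_{kk} = [rho(k) - sum_{j=1..k-1} phi_{k-1,j} rho(k-j)]
            / [1 - sum_{j=1..k-1} phi_{k-1,j} rho(j)],
  phi_{k,j} = phi_{k-1,j} - phi_{kk} phi_{k-1,k-j},  j = 1..k-1.
Step k = 1:
  phi_11 = rho(1) = -0.7696.
Step k = 2:
  phi_22 = [rho(2) - phi_11 rho(1)] / [1 - phi_11 rho(1)] = [0.7346 - (-0.7696)(-0.7696)] / [1 - (-0.7696)(-0.7696)]
         = 0.14231584 / 0.40771584 = 0.3491.
Therefore phi_{22} = 0.3491.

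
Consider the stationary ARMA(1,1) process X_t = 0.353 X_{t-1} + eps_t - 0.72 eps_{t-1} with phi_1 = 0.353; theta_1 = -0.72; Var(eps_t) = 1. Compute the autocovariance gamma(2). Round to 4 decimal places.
\gamma(2) = -0.1104

Multiply the model equation by X_{t-k} and take expectations. With theta_0 = psi_0 = 1 and psi_j the MA(infinity) weights, this gives
  gamma(k) - sum_i phi_i gamma(k-i) = c_k,
  c_k = sigma^2 * sum_{j=k..q} theta_j psi_{j-k}   (c_k = 0 for k > q),
using gamma(-m) = gamma(m).
psi-weights needed (psi_j = theta_j + sum_i phi_i psi_{j-i}):
  psi_1 = theta_1 + phi_1 = -0.72 + (0.353) = -0.367
Right-hand sides:
  c_0 = sigma^2 (1 + theta_1 psi_1) = 1 * (1 + (-0.72)(-0.367)) = 1 * 1.26424 = 1.26424
  c_1 = sigma^2 theta_1 = 1 * (-0.72) = -0.72
  c_2 = 0
Equations for k = 0 and k = 1 (AR order 1):
  gamma(0) = phi_1 gamma(1) + c_0
  gamma(1) = phi_1 gamma(0) + c_1
Substituting the second into the first: gamma(0) (1 - phi_1^2) = c_0 + phi_1 c_1, so
  gamma(0) = (c_0 + phi_1 c_1) / (1 - phi_1^2) = (1.26424 + (0.353)(-0.72)) / (1 - (0.353)^2) = 1.01008 / 0.875391 = 1.153862.
  gamma(1) = phi_1 gamma(0) + c_1 = (0.353)(1.153862) + (-0.72) = -0.312687.
For k = 2 (> q): gamma(2) = phi_1 gamma(1) = (0.353)(-0.312687) = -0.110378.
Therefore gamma(2) = -0.1104 (to 4 decimal places).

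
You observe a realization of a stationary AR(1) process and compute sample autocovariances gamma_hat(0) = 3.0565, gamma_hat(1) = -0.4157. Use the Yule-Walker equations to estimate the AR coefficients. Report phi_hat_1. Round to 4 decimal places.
\hat\phi_{1} = -0.1360

The Yule-Walker equations for an AR(p) process read, in matrix form,
  Gamma_p phi = r_p,   with   (Gamma_p)_{ij} = gamma(|i - j|),
                       (r_p)_i = gamma(i),   i,j = 1..p.
Substitute the sample gammas (Toeplitz matrix and right-hand side of size 1):
  Gamma_p = [[3.0565]]
  r_p     = [-0.4157]
With p = 1 this is the single equation gamma(0) phi_1 = gamma(1):
  phi_hat_1 = gamma(1) / gamma(0) = -0.4157 / 3.0565 = -0.1360.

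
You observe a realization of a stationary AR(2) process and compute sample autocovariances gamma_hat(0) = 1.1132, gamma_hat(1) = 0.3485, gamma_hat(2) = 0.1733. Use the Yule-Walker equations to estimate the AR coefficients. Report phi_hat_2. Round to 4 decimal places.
\hat\phi_{2} = 0.0639

The Yule-Walker equations for an AR(p) process read, in matrix form,
  Gamma_p phi = r_p,   with   (Gamma_p)_{ij} = gamma(|i - j|),
                       (r_p)_i = gamma(i),   i,j = 1..p.
Substitute the sample gammas (Toeplitz matrix and right-hand side of size 2):
  Gamma_p = [[1.1132, 0.3485], [0.3485, 1.1132]]
  r_p     = [0.3485, 0.1733]
Written out:
  1.1132 phi_1 + 0.3485 phi_2 = 0.3485
  0.3485 phi_1 + 1.1132 phi_2 = 0.1733
Solve by Cramer's rule:
  det = gamma(0)^2 - gamma(1)^2 = (1.1132)^2 - (0.3485)^2 = 1.23921424 - 0.12145225 = 1.11776199
  phi_hat_1 = [gamma(1) gamma(0) - gamma(1) gamma(2)] / det = [(0.3485)(1.1132) - (0.3485)(0.1733)] / 1.11776199 = 0.32755515 / 1.11776199 = 0.293
  phi_hat_2 = [gamma(0) gamma(2) - gamma(1)^2] / det = [(1.1132)(0.1733) - (0.3485)^2] / 1.11776199 = 0.07146531 / 1.11776199 = 0.0639
So phi_hat = [0.2930, 0.0639].
Therefore phi_hat_2 = 0.0639.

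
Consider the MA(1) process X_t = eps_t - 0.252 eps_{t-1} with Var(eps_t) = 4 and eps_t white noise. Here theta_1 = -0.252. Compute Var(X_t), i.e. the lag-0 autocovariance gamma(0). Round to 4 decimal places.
\gamma(0) = 4.2540

For an MA(q) process X_t = eps_t + sum_i theta_i eps_{t-i} with
Var(eps_t) = sigma^2, the variance is
  gamma(0) = sigma^2 * (1 + sum_i theta_i^2).
  sum_i theta_i^2 = (-0.252)^2 = 0.063504.
  gamma(0) = 4 * (1 + 0.063504) = 4 * 1.063504 = 4.254016, which rounds to 4.2540.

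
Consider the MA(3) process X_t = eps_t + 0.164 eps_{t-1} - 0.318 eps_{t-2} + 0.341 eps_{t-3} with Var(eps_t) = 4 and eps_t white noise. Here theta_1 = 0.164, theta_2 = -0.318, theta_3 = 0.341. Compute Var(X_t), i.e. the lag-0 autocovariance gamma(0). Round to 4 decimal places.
\gamma(0) = 4.9772

For an MA(q) process X_t = eps_t + sum_i theta_i eps_{t-i} with
Var(eps_t) = sigma^2, the variance is
  gamma(0) = sigma^2 * (1 + sum_i theta_i^2).
  sum_i theta_i^2 = (0.164)^2 + (-0.318)^2 + (0.341)^2 = 0.026896 + 0.101124 + 0.116281 = 0.244301.
  gamma(0) = 4 * (1 + 0.244301) = 4 * 1.244301 = 4.977204, which rounds to 4.9772.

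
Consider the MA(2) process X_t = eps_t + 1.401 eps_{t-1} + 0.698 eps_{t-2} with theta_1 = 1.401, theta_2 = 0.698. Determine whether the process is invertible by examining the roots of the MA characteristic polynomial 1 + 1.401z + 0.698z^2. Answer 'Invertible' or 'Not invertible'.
\text{Invertible}

The MA(q) characteristic polynomial is P(z) = 1 + 1.401z + 0.698z^2.
Invertibility requires all roots to lie outside the unit circle, i.e. |z| > 1 for every root.
Set 1 + (1.401) z + (0.698) z^2 = 0, i.e. a z^2 + b z + c = 0 with a = 0.698, b = 1.401, c = 1.
Discriminant D = b^2 - 4ac = (1.401)^2 - 4*(0.698)*1 = 1.962801 - (2.792) = -0.829199.
D < 0, so the roots are the complex-conjugate pair z = (-b +/- i sqrt(-D)) / (2a) = -1.0036 +/- 0.6523i.
For a conjugate pair |z|^2 = z * conj(z) = (product of roots) = c/a = 1/(0.698) = 1.432665, so |z| = sqrt(1.432665) = 1.1969 for both roots.
Moduli of all roots: 1.1969, 1.1969.
All moduli strictly greater than 1? Yes.
Verdict: Invertible.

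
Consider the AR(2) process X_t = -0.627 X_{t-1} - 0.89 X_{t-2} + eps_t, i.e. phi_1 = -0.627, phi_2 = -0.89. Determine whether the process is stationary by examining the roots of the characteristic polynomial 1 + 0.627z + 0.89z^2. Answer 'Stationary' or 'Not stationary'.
\text{Stationary}

The AR(p) characteristic polynomial is P(z) = 1 + 0.627z + 0.89z^2.
Stationarity requires all roots to lie outside the unit circle, i.e. |z| > 1 for every root.
Set 1 + (0.627) z + (0.89) z^2 = 0, i.e. a z^2 + b z + c = 0 with a = 0.89, b = 0.627, c = 1.
Discriminant D = b^2 - 4ac = (0.627)^2 - 4*(0.89)*1 = 0.393129 - (3.56) = -3.166871.
D < 0, so the roots are the complex-conjugate pair z = (-b +/- i sqrt(-D)) / (2a) = -0.3522 +/- 0.9998i.
For a conjugate pair |z|^2 = z * conj(z) = (product of roots) = c/a = 1/(0.89) = 1.123596, so |z| = sqrt(1.123596) = 1.06 for both roots.
Moduli of all roots: 1.0600, 1.0600.
All moduli strictly greater than 1? Yes.
Verdict: Stationary.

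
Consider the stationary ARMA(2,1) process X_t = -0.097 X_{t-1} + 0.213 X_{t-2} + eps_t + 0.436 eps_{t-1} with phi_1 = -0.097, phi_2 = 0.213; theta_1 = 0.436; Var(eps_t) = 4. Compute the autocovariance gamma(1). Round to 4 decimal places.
\gamma(1) = 1.6483

Multiply the model equation by X_{t-k} and take expectations. With theta_0 = psi_0 = 1 and psi_j the MA(infinity) weights, this gives
  gamma(k) - sum_i phi_i gamma(k-i) = c_k,
  c_k = sigma^2 * sum_{j=k..q} theta_j psi_{j-k}   (c_k = 0 for k > q),
using gamma(-m) = gamma(m).
psi-weights needed (psi_j = theta_j + sum_i phi_i psi_{j-i}):
  psi_1 = theta_1 + phi_1 = 0.436 + (-0.097) = 0.339
Right-hand sides:
  c_0 = sigma^2 (1 + theta_1 psi_1) = 4 * (1 + (0.436)(0.339)) = 4 * 1.147804 = 4.591216
  c_1 = sigma^2 theta_1 = 4 * (0.436) = 1.744
  c_2 = 0
Equations for k = 0, 1, 2 (AR order 2, c_2 = 0):
  (E0) gamma(0) = phi_1 gamma(1) + phi_2 gamma(2) + c_0
  (E1) gamma(1) = phi_1 gamma(0) + phi_2 gamma(1) + c_1
  (E2) gamma(2) = phi_1 gamma(1) + phi_2 gamma(0)
From (E1): gamma(1) = A gamma(0) + B with
  A = phi_1 / (1 - phi_2) = -0.097 / 0.787 = -0.123253,   B = c_1 / (1 - phi_2) = 1.744 / 0.787 = 2.21601.
Insert (E2) into (E0): gamma(0) (1 - phi_2^2) = phi_1 (1 + phi_2) gamma(1) + c_0.
  phi_1 (1 + phi_2) = (-0.097)(1.213) = -0.117661,   1 - phi_2^2 = 0.954631.
Replace gamma(1) by A gamma(0) + B and collect gamma(0):
  gamma(0) [0.954631 - (-0.117661)(-0.123253)] = (-0.117661)(2.21601) + 4.591216
  gamma(0) * 0.940129 = 4.330478
  gamma(0) = 4.330478 / 0.940129 = 4.60626.
  gamma(1) = A gamma(0) + B = (-0.123253)(4.60626) + (2.21601) = 1.648275.
Therefore gamma(1) = 1.6483 (to 4 decimal places).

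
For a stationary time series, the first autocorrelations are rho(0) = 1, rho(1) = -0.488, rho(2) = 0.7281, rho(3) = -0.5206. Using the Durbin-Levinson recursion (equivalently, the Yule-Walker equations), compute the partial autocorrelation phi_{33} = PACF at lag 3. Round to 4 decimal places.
\phi_{33} = -0.1790

The PACF at lag k is phi_{kk}, the last component of the solution
to the Yule-Walker system G_k phi = r_k where
  (G_k)_{ij} = rho(|i - j|), (r_k)_i = rho(i), i,j = 1..k.
Equivalently, Durbin-Levinson gives phi_{kk} iteratively:
  phi_{11} = rho(1)
  phi_{kk} = [rho(k) - sum_{j=1..k-1} phi_{k-1,j} rho(k-j)]
            / [1 - sum_{j=1..k-1} phi_{k-1,j} rho(j)],
  phi_{k,j} = phi_{k-1,j} - phi_{kk} phi_{k-1,k-j},  j = 1..k-1.
Step k = 1:
  phi_11 = rho(1) = -0.488.
Step k = 2:
  phi_22 = [rho(2) - phi_11 rho(1)] / [1 - phi_11 rho(1)] = [0.7281 - (-0.488)(-0.488)] / [1 - (-0.488)(-0.488)]
         = 0.489956 / 0.761856 = 0.643108.
  Update: phi_21 = phi_11 - phi_22 phi_11 = -0.488 - (0.643108)(-0.488) = -0.174163.
Step k = 3:
  phi_33 = [rho(3) - phi_21 rho(2) - phi_22 rho(1)] / [1 - phi_21 rho(1) - phi_22 rho(2)]
    numerator   = -0.5206 - (-0.174163)(0.7281) - (0.643108)(-0.488) = -0.07995495
    denominator = 1 - (-0.174163)(-0.488) - (0.643108)(0.7281) = 0.44676118
  phi_33 = -0.07995495 / 0.44676118 = -0.179.
Therefore phi_{33} = -0.1790.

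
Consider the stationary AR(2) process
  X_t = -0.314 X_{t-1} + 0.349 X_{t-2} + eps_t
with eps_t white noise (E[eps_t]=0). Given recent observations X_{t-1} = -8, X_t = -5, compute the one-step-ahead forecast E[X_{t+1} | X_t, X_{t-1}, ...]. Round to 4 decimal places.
E[X_{t+1} \mid \mathcal F_t] = -1.2220

For an AR(p) model X_t = c + sum_i phi_i X_{t-i} + eps_t, the
one-step-ahead conditional mean is
  E[X_{t+1} | X_t, ...] = c + sum_i phi_i X_{t+1-i}.
Substitute known values:
  E[X_{t+1} | ...] = (-0.314) * (-5) + (0.349) * (-8)
                   = -1.2220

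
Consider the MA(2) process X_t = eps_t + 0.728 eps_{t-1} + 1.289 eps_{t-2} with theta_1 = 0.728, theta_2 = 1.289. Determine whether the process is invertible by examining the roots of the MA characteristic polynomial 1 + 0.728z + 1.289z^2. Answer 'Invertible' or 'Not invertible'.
\text{Not invertible}

The MA(q) characteristic polynomial is P(z) = 1 + 0.728z + 1.289z^2.
Invertibility requires all roots to lie outside the unit circle, i.e. |z| > 1 for every root.
Set 1 + (0.728) z + (1.289) z^2 = 0, i.e. a z^2 + b z + c = 0 with a = 1.289, b = 0.728, c = 1.
Discriminant D = b^2 - 4ac = (0.728)^2 - 4*(1.289)*1 = 0.529984 - (5.156) = -4.626016.
D < 0, so the roots are the complex-conjugate pair z = (-b +/- i sqrt(-D)) / (2a) = -0.2824 +/- 0.8343i.
For a conjugate pair |z|^2 = z * conj(z) = (product of roots) = c/a = 1/(1.289) = 0.775795, so |z| = sqrt(0.775795) = 0.8808 for both roots.
Moduli of all roots: 0.8808, 0.8808.
All moduli strictly greater than 1? No.
Verdict: Not invertible.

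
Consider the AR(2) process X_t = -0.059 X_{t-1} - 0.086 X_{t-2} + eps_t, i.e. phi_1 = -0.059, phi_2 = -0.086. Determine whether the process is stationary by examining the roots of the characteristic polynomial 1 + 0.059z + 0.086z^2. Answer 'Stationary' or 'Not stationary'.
\text{Stationary}

The AR(p) characteristic polynomial is P(z) = 1 + 0.059z + 0.086z^2.
Stationarity requires all roots to lie outside the unit circle, i.e. |z| > 1 for every root.
Set 1 + (0.059) z + (0.086) z^2 = 0, i.e. a z^2 + b z + c = 0 with a = 0.086, b = 0.059, c = 1.
Discriminant D = b^2 - 4ac = (0.059)^2 - 4*(0.086)*1 = 0.003481 - (0.344) = -0.340519.
D < 0, so the roots are the complex-conjugate pair z = (-b +/- i sqrt(-D)) / (2a) = -0.343 +/- 3.3927i.
For a conjugate pair |z|^2 = z * conj(z) = (product of roots) = c/a = 1/(0.086) = 11.627907, so |z| = sqrt(11.627907) = 3.41 for both roots.
Moduli of all roots: 3.4100, 3.4100.
All moduli strictly greater than 1? Yes.
Verdict: Stationary.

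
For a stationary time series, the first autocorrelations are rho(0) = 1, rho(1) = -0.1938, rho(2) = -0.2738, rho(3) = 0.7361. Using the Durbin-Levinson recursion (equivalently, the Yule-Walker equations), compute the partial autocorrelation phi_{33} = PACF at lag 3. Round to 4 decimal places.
\phi_{33} = 0.7000

The PACF at lag k is phi_{kk}, the last component of the solution
to the Yule-Walker system G_k phi = r_k where
  (G_k)_{ij} = rho(|i - j|), (r_k)_i = rho(i), i,j = 1..k.
Equivalently, Durbin-Levinson gives phi_{kk} iteratively:
  phi_{11} = rho(1)
  phi_{kk} = [rho(k) - sum_{j=1..k-1} phi_{k-1,j} rho(k-j)]
            / [1 - sum_{j=1..k-1} phi_{k-1,j} rho(j)],
  phi_{k,j} = phi_{k-1,j} - phi_{kk} phi_{k-1,k-j},  j = 1..k-1.
Step k = 1:
  phi_11 = rho(1) = -0.1938.
Step k = 2:
  phi_22 = [rho(2) - phi_11 rho(1)] / [1 - phi_11 rho(1)] = [-0.2738 - (-0.1938)(-0.1938)] / [1 - (-0.1938)(-0.1938)]
         = -0.31135844 / 0.96244156 = -0.323509.
  Update: phi_21 = phi_11 - phi_22 phi_11 = -0.1938 - (-0.323509)(-0.1938) = -0.256496.
Step k = 3:
  phi_33 = [rho(3) - phi_21 rho(2) - phi_22 rho(1)] / [1 - phi_21 rho(1) - phi_22 rho(2)]
    numerator   = 0.7361 - (-0.256496)(-0.2738) - (-0.323509)(-0.1938) = 0.60317536
    denominator = 1 - (-0.256496)(-0.1938) - (-0.323509)(-0.2738) = 0.86171432
  phi_33 = 0.60317536 / 0.86171432 = 0.7.
Therefore phi_{33} = 0.7000.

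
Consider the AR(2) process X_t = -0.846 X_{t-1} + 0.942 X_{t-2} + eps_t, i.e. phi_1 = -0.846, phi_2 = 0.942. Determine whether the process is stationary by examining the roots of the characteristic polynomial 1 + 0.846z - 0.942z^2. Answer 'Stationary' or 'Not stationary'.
\text{Not stationary}

The AR(p) characteristic polynomial is P(z) = 1 + 0.846z - 0.942z^2.
Stationarity requires all roots to lie outside the unit circle, i.e. |z| > 1 for every root.
Set 1 + (0.846) z + (-0.942) z^2 = 0, i.e. a z^2 + b z + c = 0 with a = -0.942, b = 0.846, c = 1.
Discriminant D = b^2 - 4ac = (0.846)^2 - 4*(-0.942)*1 = 0.715716 - (-3.768) = 4.483716.
D >= 0, so the roots are real: z = (-b +/- sqrt(D)) / (2a) = (-0.846 +/- 2.117479) / (-1.884).
  z_1 = (-0.846 + 2.117479) / (-1.884) = -0.6749,   |z_1| = 0.6749.
  z_2 = (-0.846 - 2.117479) / (-1.884) = 1.573,   |z_2| = 1.573.
Moduli of all roots: 0.6749, 1.5730.
All moduli strictly greater than 1? No.
Verdict: Not stationary.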